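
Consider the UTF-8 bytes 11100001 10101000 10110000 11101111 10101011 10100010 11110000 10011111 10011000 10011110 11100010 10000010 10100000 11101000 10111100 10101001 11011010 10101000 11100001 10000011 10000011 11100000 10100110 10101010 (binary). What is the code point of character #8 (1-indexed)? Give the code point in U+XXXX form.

U+09AA

Offset 0: leading byte 0xE1 = 11100001 → 3-byte char #1 = E1 A8 B0.
Offset 3: leading byte 0xEF = 11101111 → 3-byte char #2 = EF AB A2.
Offset 6: leading byte 0xF0 = 11110000 → 4-byte char #3 = F0 9F 98 9E.
Offset 10: leading byte 0xE2 = 11100010 → 3-byte char #4 = E2 82 A0.
Offset 13: leading byte 0xE8 = 11101000 → 3-byte char #5 = E8 BC A9.
Offset 16: leading byte 0xDA = 11011010 → 2-byte char #6 = DA A8.
Offset 18: leading byte 0xE1 = 11100001 → 3-byte char #7 = E1 83 83.
Offset 21: leading byte 0xE0 = 11100000 → 3-byte char #8 = E0 A6 AA.
Leading byte 0xE0 = 11100000 matches 1110xxxx → 3-byte sequence.
Byte 1: 0xE0 = 11100000, payload 0000 (4 bits).
Byte 2: 0xA6 = 10100110 (10xxxxxx ✓), payload 100110.
Byte 3: 0xAA = 10101010 (10xxxxxx ✓), payload 101010.
Concatenate: 0000100110101010 = 0x9AA (16 bits → U+09AA).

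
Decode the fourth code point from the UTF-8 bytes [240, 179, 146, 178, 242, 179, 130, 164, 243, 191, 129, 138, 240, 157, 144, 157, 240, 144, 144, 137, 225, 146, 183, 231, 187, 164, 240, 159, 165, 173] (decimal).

Offset 0: leading byte 0xF0 = 11110000 → 4-byte char #1 = F0 B3 92 B2.
Offset 4: leading byte 0xF2 = 11110010 → 4-byte char #2 = F2 B3 82 A4.
Offset 8: leading byte 0xF3 = 11110011 → 4-byte char #3 = F3 BF 81 8A.
Offset 12: leading byte 0xF0 = 11110000 → 4-byte char #4 = F0 9D 90 9D.
Leading byte 0xF0 = 11110000 matches 11110xxx → 4-byte sequence.
Byte 1: 0xF0 = 11110000, payload 000 (3 bits).
Byte 2: 0x9D = 10011101 (10xxxxxx ✓), payload 011101.
Byte 3: 0x90 = 10010000 (10xxxxxx ✓), payload 010000.
Byte 4: 0x9D = 10011101 (10xxxxxx ✓), payload 011101.
Concatenate: 000011101010000011101 = 0x1D41D (21 bits → U+1D41D).

U+1D41D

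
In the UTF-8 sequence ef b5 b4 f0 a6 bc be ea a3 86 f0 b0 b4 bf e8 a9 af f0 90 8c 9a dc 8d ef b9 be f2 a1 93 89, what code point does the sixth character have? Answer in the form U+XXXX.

Offset 0: leading byte 0xEF = 11101111 → 3-byte char #1 = EF B5 B4.
Offset 3: leading byte 0xF0 = 11110000 → 4-byte char #2 = F0 A6 BC BE.
Offset 7: leading byte 0xEA = 11101010 → 3-byte char #3 = EA A3 86.
Offset 10: leading byte 0xF0 = 11110000 → 4-byte char #4 = F0 B0 B4 BF.
Offset 14: leading byte 0xE8 = 11101000 → 3-byte char #5 = E8 A9 AF.
Offset 17: leading byte 0xF0 = 11110000 → 4-byte char #6 = F0 90 8C 9A.
Leading byte 0xF0 = 11110000 matches 11110xxx → 4-byte sequence.
Byte 1: 0xF0 = 11110000, payload 000 (3 bits).
Byte 2: 0x90 = 10010000 (10xxxxxx ✓), payload 010000.
Byte 3: 0x8C = 10001100 (10xxxxxx ✓), payload 001100.
Byte 4: 0x9A = 10011010 (10xxxxxx ✓), payload 011010.
Concatenate: 000010000001100011010 = 0x1031A (21 bits → U+1031A).

U+1031A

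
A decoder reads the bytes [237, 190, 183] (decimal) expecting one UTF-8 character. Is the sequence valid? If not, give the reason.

Structurally a 3-byte sequence; payload = 0xDFB7.
But 0xDFB7 is in U+D800–U+DFFF, the surrogate range. Surrogates are not Unicode scalar values and are forbidden in UTF-8.

invalid (encodes a surrogate (U+D800–U+DFFF))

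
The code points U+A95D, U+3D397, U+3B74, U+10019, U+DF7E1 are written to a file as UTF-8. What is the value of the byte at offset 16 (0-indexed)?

0x9F

U+A95D → 3-byte form EA A5 9D at offsets 0–2.
U+3D397 → 4-byte form F0 BD 8E 97 at offsets 3–6.
U+3B74 → 3-byte form E3 AD B4 at offsets 7–9.
U+10019 → 4-byte form F0 90 80 99 at offsets 10–13.
U+DF7E1 → 4-byte form F3 9F 9F A1 at offsets 14–17.
Offset 16 falls in char 5's range; it's byte 3 of F3 9F 9F A1 = 0x9F.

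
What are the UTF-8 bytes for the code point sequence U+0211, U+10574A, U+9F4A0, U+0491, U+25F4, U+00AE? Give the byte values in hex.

C8 91 F4 85 9D 8A F2 9F 92 A0 D2 91 E2 97 B4 C2 AE

U+0211: 2-byte form → C8 91.
U+10574A: 4-byte form → F4 85 9D 8A.
U+9F4A0: 4-byte form → F2 9F 92 A0.
U+0491: 2-byte form → D2 91.
U+25F4: 3-byte form → E2 97 B4.
U+00AE: 2-byte form → C2 AE.
Concatenated (17 bytes): C8 91 F4 85 9D 8A F2 9F 92 A0 D2 91 E2 97 B4 C2 AE.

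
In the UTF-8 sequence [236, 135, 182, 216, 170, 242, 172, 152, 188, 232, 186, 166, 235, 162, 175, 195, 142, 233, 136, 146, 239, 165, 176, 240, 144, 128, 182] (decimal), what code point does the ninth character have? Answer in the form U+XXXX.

U+10036

Offset 0: leading byte 0xEC = 11101100 → 3-byte char #1 = EC 87 B6.
Offset 3: leading byte 0xD8 = 11011000 → 2-byte char #2 = D8 AA.
Offset 5: leading byte 0xF2 = 11110010 → 4-byte char #3 = F2 AC 98 BC.
Offset 9: leading byte 0xE8 = 11101000 → 3-byte char #4 = E8 BA A6.
Offset 12: leading byte 0xEB = 11101011 → 3-byte char #5 = EB A2 AF.
Offset 15: leading byte 0xC3 = 11000011 → 2-byte char #6 = C3 8E.
Offset 17: leading byte 0xE9 = 11101001 → 3-byte char #7 = E9 88 92.
Offset 20: leading byte 0xEF = 11101111 → 3-byte char #8 = EF A5 B0.
Offset 23: leading byte 0xF0 = 11110000 → 4-byte char #9 = F0 90 80 B6.
Leading byte 0xF0 = 11110000 matches 11110xxx → 4-byte sequence.
Byte 1: 0xF0 = 11110000, payload 000 (3 bits).
Byte 2: 0x90 = 10010000 (10xxxxxx ✓), payload 010000.
Byte 3: 0x80 = 10000000 (10xxxxxx ✓), payload 000000.
Byte 4: 0xB6 = 10110110 (10xxxxxx ✓), payload 110110.
Concatenate: 000010000000000110110 = 0x10036 (21 bits → U+10036).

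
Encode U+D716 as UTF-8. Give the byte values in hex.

ED 9C 96

U+D716 = 0xD716 = 55062 decimal. In range U+0800–U+FFFF → 3-byte form: 1110xxxx 10xxxxxx 10xxxxxx.
Binary (16 bits): 1101011100010110.
Split 4+6+6: 1101 | 011100 | 010110.
Byte 1: 11101101 = 0xED.
Byte 2: 10011100 = 0x9C.
Byte 3: 10010110 = 0x96.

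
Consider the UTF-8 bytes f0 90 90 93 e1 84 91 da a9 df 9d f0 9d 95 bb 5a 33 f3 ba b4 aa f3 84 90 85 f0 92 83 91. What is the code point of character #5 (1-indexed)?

Offset 0: leading byte 0xF0 = 11110000 → 4-byte char #1 = F0 90 90 93.
Offset 4: leading byte 0xE1 = 11100001 → 3-byte char #2 = E1 84 91.
Offset 7: leading byte 0xDA = 11011010 → 2-byte char #3 = DA A9.
Offset 9: leading byte 0xDF = 11011111 → 2-byte char #4 = DF 9D.
Offset 11: leading byte 0xF0 = 11110000 → 4-byte char #5 = F0 9D 95 BB.
Leading byte 0xF0 = 11110000 matches 11110xxx → 4-byte sequence.
Byte 1: 0xF0 = 11110000, payload 000 (3 bits).
Byte 2: 0x9D = 10011101 (10xxxxxx ✓), payload 011101.
Byte 3: 0x95 = 10010101 (10xxxxxx ✓), payload 010101.
Byte 4: 0xBB = 10111011 (10xxxxxx ✓), payload 111011.
Concatenate: 000011101010101111011 = 0x1D57B (21 bits → U+1D57B).

U+1D57B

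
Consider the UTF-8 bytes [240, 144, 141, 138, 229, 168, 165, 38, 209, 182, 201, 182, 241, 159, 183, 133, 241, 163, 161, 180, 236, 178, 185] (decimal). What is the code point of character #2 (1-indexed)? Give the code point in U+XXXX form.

Offset 0: leading byte 0xF0 = 11110000 → 4-byte char #1 = F0 90 8D 8A.
Offset 4: leading byte 0xE5 = 11100101 → 3-byte char #2 = E5 A8 A5.
Leading byte 0xE5 = 11100101 matches 1110xxxx → 3-byte sequence.
Byte 1: 0xE5 = 11100101, payload 0101 (4 bits).
Byte 2: 0xA8 = 10101000 (10xxxxxx ✓), payload 101000.
Byte 3: 0xA5 = 10100101 (10xxxxxx ✓), payload 100101.
Concatenate: 0101101000100101 = 0x5A25 (16 bits → U+5A25).

U+5A25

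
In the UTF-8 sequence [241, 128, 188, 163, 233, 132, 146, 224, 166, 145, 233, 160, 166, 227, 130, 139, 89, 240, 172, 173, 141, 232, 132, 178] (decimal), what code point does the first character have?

U+40F23

Offset 0: leading byte 0xF1 = 11110001 → 4-byte char #1 = F1 80 BC A3.
Leading byte 0xF1 = 11110001 matches 11110xxx → 4-byte sequence.
Byte 1: 0xF1 = 11110001, payload 001 (3 bits).
Byte 2: 0x80 = 10000000 (10xxxxxx ✓), payload 000000.
Byte 3: 0xBC = 10111100 (10xxxxxx ✓), payload 111100.
Byte 4: 0xA3 = 10100011 (10xxxxxx ✓), payload 100011.
Concatenate: 001000000111100100011 = 0x40F23 (21 bits → U+40F23).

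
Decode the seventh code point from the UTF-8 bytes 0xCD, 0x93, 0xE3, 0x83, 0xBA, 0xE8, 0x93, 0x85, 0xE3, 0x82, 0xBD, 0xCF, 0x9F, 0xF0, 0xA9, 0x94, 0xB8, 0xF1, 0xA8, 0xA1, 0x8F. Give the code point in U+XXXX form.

Offset 0: leading byte 0xCD = 11001101 → 2-byte char #1 = CD 93.
Offset 2: leading byte 0xE3 = 11100011 → 3-byte char #2 = E3 83 BA.
Offset 5: leading byte 0xE8 = 11101000 → 3-byte char #3 = E8 93 85.
Offset 8: leading byte 0xE3 = 11100011 → 3-byte char #4 = E3 82 BD.
Offset 11: leading byte 0xCF = 11001111 → 2-byte char #5 = CF 9F.
Offset 13: leading byte 0xF0 = 11110000 → 4-byte char #6 = F0 A9 94 B8.
Offset 17: leading byte 0xF1 = 11110001 → 4-byte char #7 = F1 A8 A1 8F.
Leading byte 0xF1 = 11110001 matches 11110xxx → 4-byte sequence.
Byte 1: 0xF1 = 11110001, payload 001 (3 bits).
Byte 2: 0xA8 = 10101000 (10xxxxxx ✓), payload 101000.
Byte 3: 0xA1 = 10100001 (10xxxxxx ✓), payload 100001.
Byte 4: 0x8F = 10001111 (10xxxxxx ✓), payload 001111.
Concatenate: 001101000100001001111 = 0x6884F (21 bits → U+6884F).

U+6884F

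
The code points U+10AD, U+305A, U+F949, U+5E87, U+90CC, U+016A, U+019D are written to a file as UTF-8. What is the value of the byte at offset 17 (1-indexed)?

0xAA

1-indexed offset 17 is 0-indexed offset 16.
U+10AD → 3-byte form E1 82 AD at offsets 0–2.
U+305A → 3-byte form E3 81 9A at offsets 3–5.
U+F949 → 3-byte form EF A5 89 at offsets 6–8.
U+5E87 → 3-byte form E5 BA 87 at offsets 9–11.
U+90CC → 3-byte form E9 83 8C at offsets 12–14.
U+016A → 2-byte form C5 AA at offsets 15–16.
Offset 16 falls in char 6's range; it's byte 2 of C5 AA = 0xAA.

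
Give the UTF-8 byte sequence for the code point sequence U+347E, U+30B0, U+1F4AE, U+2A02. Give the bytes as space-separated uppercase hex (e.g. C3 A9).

E3 91 BE E3 82 B0 F0 9F 92 AE E2 A8 82

U+347E: 3-byte form → E3 91 BE.
U+30B0: 3-byte form → E3 82 B0.
U+1F4AE: 4-byte form → F0 9F 92 AE.
U+2A02: 3-byte form → E2 A8 82.
Concatenated (13 bytes): E3 91 BE E3 82 B0 F0 9F 92 AE E2 A8 82.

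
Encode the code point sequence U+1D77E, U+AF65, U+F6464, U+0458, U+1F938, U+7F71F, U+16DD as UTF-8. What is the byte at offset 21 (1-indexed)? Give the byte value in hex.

0x9F

1-indexed offset 21 is 0-indexed offset 20.
U+1D77E → 4-byte form F0 9D 9D BE at offsets 0–3.
U+AF65 → 3-byte form EA BD A5 at offsets 4–6.
U+F6464 → 4-byte form F3 B6 91 A4 at offsets 7–10.
U+0458 → 2-byte form D1 98 at offsets 11–12.
U+1F938 → 4-byte form F0 9F A4 B8 at offsets 13–16.
U+7F71F → 4-byte form F1 BF 9C 9F at offsets 17–20.
Offset 20 falls in char 6's range; it's byte 4 of F1 BF 9C 9F = 0x9F.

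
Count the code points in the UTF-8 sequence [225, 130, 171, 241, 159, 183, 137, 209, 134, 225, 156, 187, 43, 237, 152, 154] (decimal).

Byte at offset 0: 0xE1 = 11100001 → 3-byte char (#1). Advance 3.
Byte at offset 3: 0xF1 = 11110001 → 4-byte char (#2). Advance 4.
Byte at offset 7: 0xD1 = 11010001 → 2-byte char (#3). Advance 2.
Byte at offset 9: 0xE1 = 11100001 → 3-byte char (#4). Advance 3.
Byte at offset 12: 0x2B = 00101011 → 1-byte char (#5). Advance 1.
Byte at offset 13: 0xED = 11101101 → 3-byte char (#6). Advance 3.
Reached end at offset 16 after 6 code points.

6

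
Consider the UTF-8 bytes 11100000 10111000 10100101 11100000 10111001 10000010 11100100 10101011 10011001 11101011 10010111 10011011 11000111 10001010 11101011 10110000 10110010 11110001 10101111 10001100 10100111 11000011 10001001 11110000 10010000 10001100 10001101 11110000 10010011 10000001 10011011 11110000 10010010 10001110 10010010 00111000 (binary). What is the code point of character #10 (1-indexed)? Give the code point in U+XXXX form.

Offset 0: leading byte 0xE0 = 11100000 → 3-byte char #1 = E0 B8 A5.
Offset 3: leading byte 0xE0 = 11100000 → 3-byte char #2 = E0 B9 82.
Offset 6: leading byte 0xE4 = 11100100 → 3-byte char #3 = E4 AB 99.
Offset 9: leading byte 0xEB = 11101011 → 3-byte char #4 = EB 97 9B.
Offset 12: leading byte 0xC7 = 11000111 → 2-byte char #5 = C7 8A.
Offset 14: leading byte 0xEB = 11101011 → 3-byte char #6 = EB B0 B2.
Offset 17: leading byte 0xF1 = 11110001 → 4-byte char #7 = F1 AF 8C A7.
Offset 21: leading byte 0xC3 = 11000011 → 2-byte char #8 = C3 89.
Offset 23: leading byte 0xF0 = 11110000 → 4-byte char #9 = F0 90 8C 8D.
Offset 27: leading byte 0xF0 = 11110000 → 4-byte char #10 = F0 93 81 9B.
Leading byte 0xF0 = 11110000 matches 11110xxx → 4-byte sequence.
Byte 1: 0xF0 = 11110000, payload 000 (3 bits).
Byte 2: 0x93 = 10010011 (10xxxxxx ✓), payload 010011.
Byte 3: 0x81 = 10000001 (10xxxxxx ✓), payload 000001.
Byte 4: 0x9B = 10011011 (10xxxxxx ✓), payload 011011.
Concatenate: 000010011000001011011 = 0x1305B (21 bits → U+1305B).

U+1305B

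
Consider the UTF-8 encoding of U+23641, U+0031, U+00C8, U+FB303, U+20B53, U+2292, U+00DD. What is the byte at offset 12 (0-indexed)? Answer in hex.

U+23641 → 4-byte form F0 A3 99 81 at offsets 0–3.
U+0031 → 1-byte form 31 at offsets 4–4.
U+00C8 → 2-byte form C3 88 at offsets 5–6.
U+FB303 → 4-byte form F3 BB 8C 83 at offsets 7–10.
U+20B53 → 4-byte form F0 A0 AD 93 at offsets 11–14.
Offset 12 falls in char 5's range; it's byte 2 of F0 A0 AD 93 = 0xA0.

0xA0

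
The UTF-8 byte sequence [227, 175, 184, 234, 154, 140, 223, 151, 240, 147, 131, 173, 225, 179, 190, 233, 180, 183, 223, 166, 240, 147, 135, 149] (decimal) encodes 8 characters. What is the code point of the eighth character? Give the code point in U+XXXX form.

U+131D5

Offset 0: leading byte 0xE3 = 11100011 → 3-byte char #1 = E3 AF B8.
Offset 3: leading byte 0xEA = 11101010 → 3-byte char #2 = EA 9A 8C.
Offset 6: leading byte 0xDF = 11011111 → 2-byte char #3 = DF 97.
Offset 8: leading byte 0xF0 = 11110000 → 4-byte char #4 = F0 93 83 AD.
Offset 12: leading byte 0xE1 = 11100001 → 3-byte char #5 = E1 B3 BE.
Offset 15: leading byte 0xE9 = 11101001 → 3-byte char #6 = E9 B4 B7.
Offset 18: leading byte 0xDF = 11011111 → 2-byte char #7 = DF A6.
Offset 20: leading byte 0xF0 = 11110000 → 4-byte char #8 = F0 93 87 95.
Leading byte 0xF0 = 11110000 matches 11110xxx → 4-byte sequence.
Byte 1: 0xF0 = 11110000, payload 000 (3 bits).
Byte 2: 0x93 = 10010011 (10xxxxxx ✓), payload 010011.
Byte 3: 0x87 = 10000111 (10xxxxxx ✓), payload 000111.
Byte 4: 0x95 = 10010101 (10xxxxxx ✓), payload 010101.
Concatenate: 000010011000111010101 = 0x131D5 (21 bits → U+131D5).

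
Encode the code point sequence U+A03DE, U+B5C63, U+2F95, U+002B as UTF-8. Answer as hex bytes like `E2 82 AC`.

U+A03DE: 4-byte form → F2 A0 8F 9E.
U+B5C63: 4-byte form → F2 B5 B1 A3.
U+2F95: 3-byte form → E2 BE 95.
U+002B: 1-byte form → 2B.
Concatenated (12 bytes): F2 A0 8F 9E F2 B5 B1 A3 E2 BE 95 2B.

F2 A0 8F 9E F2 B5 B1 A3 E2 BE 95 2B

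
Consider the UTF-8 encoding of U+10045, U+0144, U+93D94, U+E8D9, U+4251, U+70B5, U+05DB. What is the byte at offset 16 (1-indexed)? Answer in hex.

1-indexed offset 16 is 0-indexed offset 15.
U+10045 → 4-byte form F0 90 81 85 at offsets 0–3.
U+0144 → 2-byte form C5 84 at offsets 4–5.
U+93D94 → 4-byte form F2 93 B6 94 at offsets 6–9.
U+E8D9 → 3-byte form EE A3 99 at offsets 10–12.
U+4251 → 3-byte form E4 89 91 at offsets 13–15.
Offset 15 falls in char 5's range; it's byte 3 of E4 89 91 = 0x91.

0x91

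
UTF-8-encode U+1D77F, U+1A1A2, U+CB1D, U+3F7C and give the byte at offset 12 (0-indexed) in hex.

0xBD

U+1D77F → 4-byte form F0 9D 9D BF at offsets 0–3.
U+1A1A2 → 4-byte form F0 9A 86 A2 at offsets 4–7.
U+CB1D → 3-byte form EC AC 9D at offsets 8–10.
U+3F7C → 3-byte form E3 BD BC at offsets 11–13.
Offset 12 falls in char 4's range; it's byte 2 of E3 BD BC = 0xBD.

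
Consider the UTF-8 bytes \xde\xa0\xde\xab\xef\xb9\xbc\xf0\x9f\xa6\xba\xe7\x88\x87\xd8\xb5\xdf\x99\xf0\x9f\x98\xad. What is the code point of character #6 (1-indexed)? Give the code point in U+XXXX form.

Offset 0: leading byte 0xDE = 11011110 → 2-byte char #1 = DE A0.
Offset 2: leading byte 0xDE = 11011110 → 2-byte char #2 = DE AB.
Offset 4: leading byte 0xEF = 11101111 → 3-byte char #3 = EF B9 BC.
Offset 7: leading byte 0xF0 = 11110000 → 4-byte char #4 = F0 9F A6 BA.
Offset 11: leading byte 0xE7 = 11100111 → 3-byte char #5 = E7 88 87.
Offset 14: leading byte 0xD8 = 11011000 → 2-byte char #6 = D8 B5.
Leading byte 0xD8 = 11011000 matches 110xxxxx → 2-byte sequence.
Byte 1: 0xD8 = 11011000, payload 11000 (5 bits).
Byte 2: 0xB5 = 10110101 (10xxxxxx ✓), payload 110101.
Concatenate: 11000110101 = 0x635 (11 bits → U+0635).

U+0635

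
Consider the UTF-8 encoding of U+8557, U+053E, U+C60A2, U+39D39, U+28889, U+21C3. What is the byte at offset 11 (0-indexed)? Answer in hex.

0xB4

U+8557 → 3-byte form E8 95 97 at offsets 0–2.
U+053E → 2-byte form D4 BE at offsets 3–4.
U+C60A2 → 4-byte form F3 86 82 A2 at offsets 5–8.
U+39D39 → 4-byte form F0 B9 B4 B9 at offsets 9–12.
Offset 11 falls in char 4's range; it's byte 3 of F0 B9 B4 B9 = 0xB4.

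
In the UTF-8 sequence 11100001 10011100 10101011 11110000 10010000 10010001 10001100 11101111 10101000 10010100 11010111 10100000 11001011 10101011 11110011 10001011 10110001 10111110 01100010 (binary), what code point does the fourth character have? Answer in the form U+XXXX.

U+05E0

Offset 0: leading byte 0xE1 = 11100001 → 3-byte char #1 = E1 9C AB.
Offset 3: leading byte 0xF0 = 11110000 → 4-byte char #2 = F0 90 91 8C.
Offset 7: leading byte 0xEF = 11101111 → 3-byte char #3 = EF A8 94.
Offset 10: leading byte 0xD7 = 11010111 → 2-byte char #4 = D7 A0.
Leading byte 0xD7 = 11010111 matches 110xxxxx → 2-byte sequence.
Byte 1: 0xD7 = 11010111, payload 10111 (5 bits).
Byte 2: 0xA0 = 10100000 (10xxxxxx ✓), payload 100000.
Concatenate: 10111100000 = 0x5E0 (11 bits → U+05E0).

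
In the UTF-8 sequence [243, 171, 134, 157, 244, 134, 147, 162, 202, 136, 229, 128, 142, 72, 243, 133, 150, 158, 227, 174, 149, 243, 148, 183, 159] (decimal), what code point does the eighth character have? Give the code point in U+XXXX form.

U+D4DDF

Offset 0: leading byte 0xF3 = 11110011 → 4-byte char #1 = F3 AB 86 9D.
Offset 4: leading byte 0xF4 = 11110100 → 4-byte char #2 = F4 86 93 A2.
Offset 8: leading byte 0xCA = 11001010 → 2-byte char #3 = CA 88.
Offset 10: leading byte 0xE5 = 11100101 → 3-byte char #4 = E5 80 8E.
Offset 13: leading byte 0x48 = 01001000 → 1-byte char #5 = 48.
Offset 14: leading byte 0xF3 = 11110011 → 4-byte char #6 = F3 85 96 9E.
Offset 18: leading byte 0xE3 = 11100011 → 3-byte char #7 = E3 AE 95.
Offset 21: leading byte 0xF3 = 11110011 → 4-byte char #8 = F3 94 B7 9F.
Leading byte 0xF3 = 11110011 matches 11110xxx → 4-byte sequence.
Byte 1: 0xF3 = 11110011, payload 011 (3 bits).
Byte 2: 0x94 = 10010100 (10xxxxxx ✓), payload 010100.
Byte 3: 0xB7 = 10110111 (10xxxxxx ✓), payload 110111.
Byte 4: 0x9F = 10011111 (10xxxxxx ✓), payload 011111.
Concatenate: 011010100110111011111 = 0xD4DDF (21 bits → U+D4DDF).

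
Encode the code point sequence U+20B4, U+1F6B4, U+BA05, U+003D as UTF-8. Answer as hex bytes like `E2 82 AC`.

U+20B4: 3-byte form → E2 82 B4.
U+1F6B4: 4-byte form → F0 9F 9A B4.
U+BA05: 3-byte form → EB A8 85.
U+003D: 1-byte form → 3D.
Concatenated (11 bytes): E2 82 B4 F0 9F 9A B4 EB A8 85 3D.

E2 82 B4 F0 9F 9A B4 EB A8 85 3D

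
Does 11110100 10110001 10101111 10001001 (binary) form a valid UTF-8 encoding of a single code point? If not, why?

invalid (encodes a value above U+10FFFF)

Leading byte 0xF4 = 11110100 → 4-byte form.
Payload = 0x131BC9, which exceeds U+10FFFF, the maximum Unicode code point. (Leading bytes F5–FF, or F4 followed by ≥ 0x90, are invalid.)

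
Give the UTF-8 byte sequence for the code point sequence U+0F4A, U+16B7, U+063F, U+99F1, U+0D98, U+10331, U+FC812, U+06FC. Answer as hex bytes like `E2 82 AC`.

U+0F4A: 3-byte form → E0 BD 8A.
U+16B7: 3-byte form → E1 9A B7.
U+063F: 2-byte form → D8 BF.
U+99F1: 3-byte form → E9 A7 B1.
U+0D98: 3-byte form → E0 B6 98.
U+10331: 4-byte form → F0 90 8C B1.
U+FC812: 4-byte form → F3 BC A0 92.
U+06FC: 2-byte form → DB BC.
Concatenated (24 bytes): E0 BD 8A E1 9A B7 D8 BF E9 A7 B1 E0 B6 98 F0 90 8C B1 F3 BC A0 92 DB BC.

E0 BD 8A E1 9A B7 D8 BF E9 A7 B1 E0 B6 98 F0 90 8C B1 F3 BC A0 92 DB BC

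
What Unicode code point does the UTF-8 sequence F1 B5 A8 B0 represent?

U+75A30

Leading byte 0xF1 = 11110001 matches 11110xxx → 4-byte sequence.
Byte 1: 0xF1 = 11110001, payload 001 (3 bits).
Byte 2: 0xB5 = 10110101 (10xxxxxx ✓), payload 110101.
Byte 3: 0xA8 = 10101000 (10xxxxxx ✓), payload 101000.
Byte 4: 0xB0 = 10110000 (10xxxxxx ✓), payload 110000.
Concatenate: 001110101101000110000 = 0x75A30 (21 bits → U+75A30).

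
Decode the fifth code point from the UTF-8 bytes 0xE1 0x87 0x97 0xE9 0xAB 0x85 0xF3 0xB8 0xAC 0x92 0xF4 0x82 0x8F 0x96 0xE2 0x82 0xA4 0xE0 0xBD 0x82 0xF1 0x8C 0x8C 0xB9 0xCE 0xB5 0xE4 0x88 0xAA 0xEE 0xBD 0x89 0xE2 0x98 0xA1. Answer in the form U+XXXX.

U+20A4

Offset 0: leading byte 0xE1 = 11100001 → 3-byte char #1 = E1 87 97.
Offset 3: leading byte 0xE9 = 11101001 → 3-byte char #2 = E9 AB 85.
Offset 6: leading byte 0xF3 = 11110011 → 4-byte char #3 = F3 B8 AC 92.
Offset 10: leading byte 0xF4 = 11110100 → 4-byte char #4 = F4 82 8F 96.
Offset 14: leading byte 0xE2 = 11100010 → 3-byte char #5 = E2 82 A4.
Leading byte 0xE2 = 11100010 matches 1110xxxx → 3-byte sequence.
Byte 1: 0xE2 = 11100010, payload 0010 (4 bits).
Byte 2: 0x82 = 10000010 (10xxxxxx ✓), payload 000010.
Byte 3: 0xA4 = 10100100 (10xxxxxx ✓), payload 100100.
Concatenate: 0010000010100100 = 0x20A4 (16 bits → U+20A4).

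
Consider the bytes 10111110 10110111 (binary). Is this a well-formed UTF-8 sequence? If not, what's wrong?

Byte 0xBE = 10111110 has the form 10xxxxxx — a continuation byte — but there is no preceding leading byte.

invalid (continuation byte with no leading byte)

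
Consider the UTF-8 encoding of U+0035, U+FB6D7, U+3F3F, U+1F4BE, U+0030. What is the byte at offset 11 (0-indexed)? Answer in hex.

U+0035 → 1-byte form 35 at offsets 0–0.
U+FB6D7 → 4-byte form F3 BB 9B 97 at offsets 1–4.
U+3F3F → 3-byte form E3 BC BF at offsets 5–7.
U+1F4BE → 4-byte form F0 9F 92 BE at offsets 8–11.
Offset 11 falls in char 4's range; it's byte 4 of F0 9F 92 BE = 0xBE.

0xBE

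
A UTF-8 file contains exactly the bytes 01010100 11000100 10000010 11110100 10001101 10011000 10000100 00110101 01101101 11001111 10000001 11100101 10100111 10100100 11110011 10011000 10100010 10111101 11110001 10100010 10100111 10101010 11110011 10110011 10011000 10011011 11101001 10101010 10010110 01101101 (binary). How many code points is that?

12

Byte at offset 0: 0x54 = 01010100 → 1-byte char (#1). Advance 1.
Byte at offset 1: 0xC4 = 11000100 → 2-byte char (#2). Advance 2.
Byte at offset 3: 0xF4 = 11110100 → 4-byte char (#3). Advance 4.
Byte at offset 7: 0x35 = 00110101 → 1-byte char (#4). Advance 1.
Byte at offset 8: 0x6D = 01101101 → 1-byte char (#5). Advance 1.
Byte at offset 9: 0xCF = 11001111 → 2-byte char (#6). Advance 2.
Byte at offset 11: 0xE5 = 11100101 → 3-byte char (#7). Advance 3.
Byte at offset 14: 0xF3 = 11110011 → 4-byte char (#8). Advance 4.
Byte at offset 18: 0xF1 = 11110001 → 4-byte char (#9). Advance 4.
Byte at offset 22: 0xF3 = 11110011 → 4-byte char (#10). Advance 4.
Byte at offset 26: 0xE9 = 11101001 → 3-byte char (#11). Advance 3.
Byte at offset 29: 0x6D = 01101101 → 1-byte char (#12). Advance 1.
Reached end at offset 30 after 12 code points.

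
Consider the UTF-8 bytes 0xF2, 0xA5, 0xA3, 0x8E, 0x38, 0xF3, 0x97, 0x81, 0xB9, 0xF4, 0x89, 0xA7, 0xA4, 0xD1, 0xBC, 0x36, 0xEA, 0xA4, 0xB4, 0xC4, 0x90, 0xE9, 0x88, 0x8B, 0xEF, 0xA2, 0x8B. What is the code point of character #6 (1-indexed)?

U+0036

Offset 0: leading byte 0xF2 = 11110010 → 4-byte char #1 = F2 A5 A3 8E.
Offset 4: leading byte 0x38 = 00111000 → 1-byte char #2 = 38.
Offset 5: leading byte 0xF3 = 11110011 → 4-byte char #3 = F3 97 81 B9.
Offset 9: leading byte 0xF4 = 11110100 → 4-byte char #4 = F4 89 A7 A4.
Offset 13: leading byte 0xD1 = 11010001 → 2-byte char #5 = D1 BC.
Offset 15: leading byte 0x36 = 00110110 → 1-byte char #6 = 36.
Leading byte 0x36 = 00110110 matches 0xxxxxxx → 1-byte sequence.
Byte 1: 0x36 = 00110110, payload 0110110 (7 bits).
Concatenate: 0110110 = 0x36 (7 bits → U+0036).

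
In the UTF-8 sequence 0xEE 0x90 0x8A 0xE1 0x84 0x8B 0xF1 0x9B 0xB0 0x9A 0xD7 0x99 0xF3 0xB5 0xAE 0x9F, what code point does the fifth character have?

Offset 0: leading byte 0xEE = 11101110 → 3-byte char #1 = EE 90 8A.
Offset 3: leading byte 0xE1 = 11100001 → 3-byte char #2 = E1 84 8B.
Offset 6: leading byte 0xF1 = 11110001 → 4-byte char #3 = F1 9B B0 9A.
Offset 10: leading byte 0xD7 = 11010111 → 2-byte char #4 = D7 99.
Offset 12: leading byte 0xF3 = 11110011 → 4-byte char #5 = F3 B5 AE 9F.
Leading byte 0xF3 = 11110011 matches 11110xxx → 4-byte sequence.
Byte 1: 0xF3 = 11110011, payload 011 (3 bits).
Byte 2: 0xB5 = 10110101 (10xxxxxx ✓), payload 110101.
Byte 3: 0xAE = 10101110 (10xxxxxx ✓), payload 101110.
Byte 4: 0x9F = 10011111 (10xxxxxx ✓), payload 011111.
Concatenate: 011110101101110011111 = 0xF5B9F (21 bits → U+F5B9F).

U+F5B9F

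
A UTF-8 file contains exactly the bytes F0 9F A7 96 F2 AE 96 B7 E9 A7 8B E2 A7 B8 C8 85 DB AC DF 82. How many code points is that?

7

Byte at offset 0: 0xF0 = 11110000 → 4-byte char (#1). Advance 4.
Byte at offset 4: 0xF2 = 11110010 → 4-byte char (#2). Advance 4.
Byte at offset 8: 0xE9 = 11101001 → 3-byte char (#3). Advance 3.
Byte at offset 11: 0xE2 = 11100010 → 3-byte char (#4). Advance 3.
Byte at offset 14: 0xC8 = 11001000 → 2-byte char (#5). Advance 2.
Byte at offset 16: 0xDB = 11011011 → 2-byte char (#6). Advance 2.
Byte at offset 18: 0xDF = 11011111 → 2-byte char (#7). Advance 2.
Reached end at offset 20 after 7 code points.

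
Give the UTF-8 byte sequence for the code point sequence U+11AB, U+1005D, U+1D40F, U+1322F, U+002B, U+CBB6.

E1 86 AB F0 90 81 9D F0 9D 90 8F F0 93 88 AF 2B EC AE B6

U+11AB: 3-byte form → E1 86 AB.
U+1005D: 4-byte form → F0 90 81 9D.
U+1D40F: 4-byte form → F0 9D 90 8F.
U+1322F: 4-byte form → F0 93 88 AF.
U+002B: 1-byte form → 2B.
U+CBB6: 3-byte form → EC AE B6.
Concatenated (19 bytes): E1 86 AB F0 90 81 9D F0 9D 90 8F F0 93 88 AF 2B EC AE B6.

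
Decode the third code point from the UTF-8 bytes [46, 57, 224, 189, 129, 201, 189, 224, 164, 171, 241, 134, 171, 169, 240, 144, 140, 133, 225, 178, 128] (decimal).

U+0F41

Offset 0: leading byte 0x2E = 00101110 → 1-byte char #1 = 2E.
Offset 1: leading byte 0x39 = 00111001 → 1-byte char #2 = 39.
Offset 2: leading byte 0xE0 = 11100000 → 3-byte char #3 = E0 BD 81.
Leading byte 0xE0 = 11100000 matches 1110xxxx → 3-byte sequence.
Byte 1: 0xE0 = 11100000, payload 0000 (4 bits).
Byte 2: 0xBD = 10111101 (10xxxxxx ✓), payload 111101.
Byte 3: 0x81 = 10000001 (10xxxxxx ✓), payload 000001.
Concatenate: 0000111101000001 = 0xF41 (16 bits → U+0F41).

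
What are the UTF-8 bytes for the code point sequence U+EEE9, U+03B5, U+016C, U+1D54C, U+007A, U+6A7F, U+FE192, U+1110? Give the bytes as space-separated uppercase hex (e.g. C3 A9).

EE BB A9 CE B5 C5 AC F0 9D 95 8C 7A E6 A9 BF F3 BE 86 92 E1 84 90

U+EEE9: 3-byte form → EE BB A9.
U+03B5: 2-byte form → CE B5.
U+016C: 2-byte form → C5 AC.
U+1D54C: 4-byte form → F0 9D 95 8C.
U+007A: 1-byte form → 7A.
U+6A7F: 3-byte form → E6 A9 BF.
U+FE192: 4-byte form → F3 BE 86 92.
U+1110: 3-byte form → E1 84 90.
Concatenated (22 bytes): EE BB A9 CE B5 C5 AC F0 9D 95 8C 7A E6 A9 BF F3 BE 86 92 E1 84 90.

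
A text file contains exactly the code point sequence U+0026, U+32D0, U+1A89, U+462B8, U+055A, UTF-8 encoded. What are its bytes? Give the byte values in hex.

U+0026: 1-byte form → 26.
U+32D0: 3-byte form → E3 8B 90.
U+1A89: 3-byte form → E1 AA 89.
U+462B8: 4-byte form → F1 86 8A B8.
U+055A: 2-byte form → D5 9A.
Concatenated (13 bytes): 26 E3 8B 90 E1 AA 89 F1 86 8A B8 D5 9A.

26 E3 8B 90 E1 AA 89 F1 86 8A B8 D5 9A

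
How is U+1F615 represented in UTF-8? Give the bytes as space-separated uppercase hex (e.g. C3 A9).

U+1F615 = 0x1F615 = 128533 decimal. In range U+10000–U+10FFFF → 4-byte form: 11110xxx 10xxxxxx 10xxxxxx 10xxxxxx.
Binary (21 bits): 000011111011000010101.
Split 3+6+6+6: 000 | 011111 | 011000 | 010101.
Byte 1: 11110000 = 0xF0.
Byte 2: 10011111 = 0x9F.
Byte 3: 10011000 = 0x98.
Byte 4: 10010101 = 0x95.

F0 9F 98 95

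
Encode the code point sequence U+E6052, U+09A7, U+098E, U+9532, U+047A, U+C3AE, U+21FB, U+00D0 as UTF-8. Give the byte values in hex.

U+E6052: 4-byte form → F3 A6 81 92.
U+09A7: 3-byte form → E0 A6 A7.
U+098E: 3-byte form → E0 A6 8E.
U+9532: 3-byte form → E9 94 B2.
U+047A: 2-byte form → D1 BA.
U+C3AE: 3-byte form → EC 8E AE.
U+21FB: 3-byte form → E2 87 BB.
U+00D0: 2-byte form → C3 90.
Concatenated (23 bytes): F3 A6 81 92 E0 A6 A7 E0 A6 8E E9 94 B2 D1 BA EC 8E AE E2 87 BB C3 90.

F3 A6 81 92 E0 A6 A7 E0 A6 8E E9 94 B2 D1 BA EC 8E AE E2 87 BB C3 90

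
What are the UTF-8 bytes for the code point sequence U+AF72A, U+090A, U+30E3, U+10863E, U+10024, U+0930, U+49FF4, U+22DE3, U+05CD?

U+AF72A: 4-byte form → F2 AF 9C AA.
U+090A: 3-byte form → E0 A4 8A.
U+30E3: 3-byte form → E3 83 A3.
U+10863E: 4-byte form → F4 88 98 BE.
U+10024: 4-byte form → F0 90 80 A4.
U+0930: 3-byte form → E0 A4 B0.
U+49FF4: 4-byte form → F1 89 BF B4.
U+22DE3: 4-byte form → F0 A2 B7 A3.
U+05CD: 2-byte form → D7 8D.
Concatenated (31 bytes): F2 AF 9C AA E0 A4 8A E3 83 A3 F4 88 98 BE F0 90 80 A4 E0 A4 B0 F1 89 BF B4 F0 A2 B7 A3 D7 8D.

F2 AF 9C AA E0 A4 8A E3 83 A3 F4 88 98 BE F0 90 80 A4 E0 A4 B0 F1 89 BF B4 F0 A2 B7 A3 D7 8D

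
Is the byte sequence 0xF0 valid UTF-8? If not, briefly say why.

Leading byte 0xF0 = 11110000 → 4-byte form, but only 1 byte is present.

invalid (sequence truncated)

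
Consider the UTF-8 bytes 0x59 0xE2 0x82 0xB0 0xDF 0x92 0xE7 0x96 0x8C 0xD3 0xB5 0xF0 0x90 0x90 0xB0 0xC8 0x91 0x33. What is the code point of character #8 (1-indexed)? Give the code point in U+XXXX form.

Offset 0: leading byte 0x59 = 01011001 → 1-byte char #1 = 59.
Offset 1: leading byte 0xE2 = 11100010 → 3-byte char #2 = E2 82 B0.
Offset 4: leading byte 0xDF = 11011111 → 2-byte char #3 = DF 92.
Offset 6: leading byte 0xE7 = 11100111 → 3-byte char #4 = E7 96 8C.
Offset 9: leading byte 0xD3 = 11010011 → 2-byte char #5 = D3 B5.
Offset 11: leading byte 0xF0 = 11110000 → 4-byte char #6 = F0 90 90 B0.
Offset 15: leading byte 0xC8 = 11001000 → 2-byte char #7 = C8 91.
Offset 17: leading byte 0x33 = 00110011 → 1-byte char #8 = 33.
Leading byte 0x33 = 00110011 matches 0xxxxxxx → 1-byte sequence.
Byte 1: 0x33 = 00110011, payload 0110011 (7 bits).
Concatenate: 0110011 = 0x33 (7 bits → U+0033).

U+0033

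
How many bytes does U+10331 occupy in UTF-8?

U+10331 = 0x10331. UTF-8 uses 1 byte below 0x80, 2 below 0x800, 3 below 0x10000, 4 up to 0x10FFFF. 0x10331 is in U+10000–U+10FFFF → 4 bytes.

4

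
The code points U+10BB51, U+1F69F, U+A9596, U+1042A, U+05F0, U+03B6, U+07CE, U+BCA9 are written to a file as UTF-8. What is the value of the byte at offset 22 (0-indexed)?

U+10BB51 → 4-byte form F4 8B AD 91 at offsets 0–3.
U+1F69F → 4-byte form F0 9F 9A 9F at offsets 4–7.
U+A9596 → 4-byte form F2 A9 96 96 at offsets 8–11.
U+1042A → 4-byte form F0 90 90 AA at offsets 12–15.
U+05F0 → 2-byte form D7 B0 at offsets 16–17.
U+03B6 → 2-byte form CE B6 at offsets 18–19.
U+07CE → 2-byte form DF 8E at offsets 20–21.
U+BCA9 → 3-byte form EB B2 A9 at offsets 22–24.
Offset 22 falls in char 8's range; it's byte 1 of EB B2 A9 = 0xEB.

0xEB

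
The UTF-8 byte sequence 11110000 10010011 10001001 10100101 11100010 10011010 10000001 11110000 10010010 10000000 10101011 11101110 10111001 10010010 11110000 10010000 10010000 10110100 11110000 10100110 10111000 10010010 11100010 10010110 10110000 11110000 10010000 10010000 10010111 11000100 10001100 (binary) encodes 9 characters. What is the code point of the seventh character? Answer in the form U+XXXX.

U+25B0

Offset 0: leading byte 0xF0 = 11110000 → 4-byte char #1 = F0 93 89 A5.
Offset 4: leading byte 0xE2 = 11100010 → 3-byte char #2 = E2 9A 81.
Offset 7: leading byte 0xF0 = 11110000 → 4-byte char #3 = F0 92 80 AB.
Offset 11: leading byte 0xEE = 11101110 → 3-byte char #4 = EE B9 92.
Offset 14: leading byte 0xF0 = 11110000 → 4-byte char #5 = F0 90 90 B4.
Offset 18: leading byte 0xF0 = 11110000 → 4-byte char #6 = F0 A6 B8 92.
Offset 22: leading byte 0xE2 = 11100010 → 3-byte char #7 = E2 96 B0.
Leading byte 0xE2 = 11100010 matches 1110xxxx → 3-byte sequence.
Byte 1: 0xE2 = 11100010, payload 0010 (4 bits).
Byte 2: 0x96 = 10010110 (10xxxxxx ✓), payload 010110.
Byte 3: 0xB0 = 10110000 (10xxxxxx ✓), payload 110000.
Concatenate: 0010010110110000 = 0x25B0 (16 bits → U+25B0).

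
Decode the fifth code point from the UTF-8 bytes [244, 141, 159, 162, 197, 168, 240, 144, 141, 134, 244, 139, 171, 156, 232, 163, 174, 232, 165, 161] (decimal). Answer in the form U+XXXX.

U+88EE

Offset 0: leading byte 0xF4 = 11110100 → 4-byte char #1 = F4 8D 9F A2.
Offset 4: leading byte 0xC5 = 11000101 → 2-byte char #2 = C5 A8.
Offset 6: leading byte 0xF0 = 11110000 → 4-byte char #3 = F0 90 8D 86.
Offset 10: leading byte 0xF4 = 11110100 → 4-byte char #4 = F4 8B AB 9C.
Offset 14: leading byte 0xE8 = 11101000 → 3-byte char #5 = E8 A3 AE.
Leading byte 0xE8 = 11101000 matches 1110xxxx → 3-byte sequence.
Byte 1: 0xE8 = 11101000, payload 1000 (4 bits).
Byte 2: 0xA3 = 10100011 (10xxxxxx ✓), payload 100011.
Byte 3: 0xAE = 10101110 (10xxxxxx ✓), payload 101110.
Concatenate: 1000100011101110 = 0x88EE (16 bits → U+88EE).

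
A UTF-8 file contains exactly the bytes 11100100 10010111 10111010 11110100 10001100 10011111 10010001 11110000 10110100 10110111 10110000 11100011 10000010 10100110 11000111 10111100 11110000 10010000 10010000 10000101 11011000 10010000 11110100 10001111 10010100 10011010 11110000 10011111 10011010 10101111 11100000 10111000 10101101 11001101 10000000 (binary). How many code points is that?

Byte at offset 0: 0xE4 = 11100100 → 3-byte char (#1). Advance 3.
Byte at offset 3: 0xF4 = 11110100 → 4-byte char (#2). Advance 4.
Byte at offset 7: 0xF0 = 11110000 → 4-byte char (#3). Advance 4.
Byte at offset 11: 0xE3 = 11100011 → 3-byte char (#4). Advance 3.
Byte at offset 14: 0xC7 = 11000111 → 2-byte char (#5). Advance 2.
Byte at offset 16: 0xF0 = 11110000 → 4-byte char (#6). Advance 4.
Byte at offset 20: 0xD8 = 11011000 → 2-byte char (#7). Advance 2.
Byte at offset 22: 0xF4 = 11110100 → 4-byte char (#8). Advance 4.
Byte at offset 26: 0xF0 = 11110000 → 4-byte char (#9). Advance 4.
Byte at offset 30: 0xE0 = 11100000 → 3-byte char (#10). Advance 3.
Byte at offset 33: 0xCD = 11001101 → 2-byte char (#11). Advance 2.
Reached end at offset 35 after 11 code points.

11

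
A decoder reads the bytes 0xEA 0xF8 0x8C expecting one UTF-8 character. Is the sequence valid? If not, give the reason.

Leading byte 0xEA = 11101010 → 3-byte form.
Byte 2 is 0xF8 = 11111000, which is not 10xxxxxx — expected a continuation byte.

invalid (non-continuation byte where continuation expected)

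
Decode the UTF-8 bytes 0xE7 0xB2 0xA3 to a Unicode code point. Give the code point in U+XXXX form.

U+7CA3

Leading byte 0xE7 = 11100111 matches 1110xxxx → 3-byte sequence.
Byte 1: 0xE7 = 11100111, payload 0111 (4 bits).
Byte 2: 0xB2 = 10110010 (10xxxxxx ✓), payload 110010.
Byte 3: 0xA3 = 10100011 (10xxxxxx ✓), payload 100011.
Concatenate: 0111110010100011 = 0x7CA3 (16 bits → U+7CA3).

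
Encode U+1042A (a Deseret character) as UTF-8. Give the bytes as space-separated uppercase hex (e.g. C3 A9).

U+1042A = 0x1042A = 66602 decimal. In range U+10000–U+10FFFF → 4-byte form: 11110xxx 10xxxxxx 10xxxxxx 10xxxxxx.
Binary (21 bits): 000010000010000101010.
Split 3+6+6+6: 000 | 010000 | 010000 | 101010.
Byte 1: 11110000 = 0xF0.
Byte 2: 10010000 = 0x90.
Byte 3: 10010000 = 0x90.
Byte 4: 10101010 = 0xAA.

F0 90 90 AA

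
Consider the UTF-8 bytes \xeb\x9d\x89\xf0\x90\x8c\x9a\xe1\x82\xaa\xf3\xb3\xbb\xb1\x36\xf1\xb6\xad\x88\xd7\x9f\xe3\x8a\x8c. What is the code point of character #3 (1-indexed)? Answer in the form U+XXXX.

Offset 0: leading byte 0xEB = 11101011 → 3-byte char #1 = EB 9D 89.
Offset 3: leading byte 0xF0 = 11110000 → 4-byte char #2 = F0 90 8C 9A.
Offset 7: leading byte 0xE1 = 11100001 → 3-byte char #3 = E1 82 AA.
Leading byte 0xE1 = 11100001 matches 1110xxxx → 3-byte sequence.
Byte 1: 0xE1 = 11100001, payload 0001 (4 bits).
Byte 2: 0x82 = 10000010 (10xxxxxx ✓), payload 000010.
Byte 3: 0xAA = 10101010 (10xxxxxx ✓), payload 101010.
Concatenate: 0001000010101010 = 0x10AA (16 bits → U+10AA).

U+10AA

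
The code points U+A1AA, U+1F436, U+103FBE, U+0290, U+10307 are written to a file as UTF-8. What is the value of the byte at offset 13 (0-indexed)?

0xF0

U+A1AA → 3-byte form EA 86 AA at offsets 0–2.
U+1F436 → 4-byte form F0 9F 90 B6 at offsets 3–6.
U+103FBE → 4-byte form F4 83 BE BE at offsets 7–10.
U+0290 → 2-byte form CA 90 at offsets 11–12.
U+10307 → 4-byte form F0 90 8C 87 at offsets 13–16.
Offset 13 falls in char 5's range; it's byte 1 of F0 90 8C 87 = 0xF0.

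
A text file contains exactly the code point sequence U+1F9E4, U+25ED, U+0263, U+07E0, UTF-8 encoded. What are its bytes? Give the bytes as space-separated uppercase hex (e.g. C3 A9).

F0 9F A7 A4 E2 97 AD C9 A3 DF A0

U+1F9E4: 4-byte form → F0 9F A7 A4.
U+25ED: 3-byte form → E2 97 AD.
U+0263: 2-byte form → C9 A3.
U+07E0: 2-byte form → DF A0.
Concatenated (11 bytes): F0 9F A7 A4 E2 97 AD C9 A3 DF A0.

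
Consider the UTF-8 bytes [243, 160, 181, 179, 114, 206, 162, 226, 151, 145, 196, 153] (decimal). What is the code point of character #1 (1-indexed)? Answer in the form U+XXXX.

U+E0D73

Offset 0: leading byte 0xF3 = 11110011 → 4-byte char #1 = F3 A0 B5 B3.
Leading byte 0xF3 = 11110011 matches 11110xxx → 4-byte sequence.
Byte 1: 0xF3 = 11110011, payload 011 (3 bits).
Byte 2: 0xA0 = 10100000 (10xxxxxx ✓), payload 100000.
Byte 3: 0xB5 = 10110101 (10xxxxxx ✓), payload 110101.
Byte 4: 0xB3 = 10110011 (10xxxxxx ✓), payload 110011.
Concatenate: 011100000110101110011 = 0xE0D73 (21 bits → U+E0D73).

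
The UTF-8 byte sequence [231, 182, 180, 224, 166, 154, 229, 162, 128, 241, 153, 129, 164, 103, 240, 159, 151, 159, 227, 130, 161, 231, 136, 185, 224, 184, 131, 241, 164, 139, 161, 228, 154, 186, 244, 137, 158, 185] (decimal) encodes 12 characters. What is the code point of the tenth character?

Offset 0: leading byte 0xE7 = 11100111 → 3-byte char #1 = E7 B6 B4.
Offset 3: leading byte 0xE0 = 11100000 → 3-byte char #2 = E0 A6 9A.
Offset 6: leading byte 0xE5 = 11100101 → 3-byte char #3 = E5 A2 80.
Offset 9: leading byte 0xF1 = 11110001 → 4-byte char #4 = F1 99 81 A4.
Offset 13: leading byte 0x67 = 01100111 → 1-byte char #5 = 67.
Offset 14: leading byte 0xF0 = 11110000 → 4-byte char #6 = F0 9F 97 9F.
Offset 18: leading byte 0xE3 = 11100011 → 3-byte char #7 = E3 82 A1.
Offset 21: leading byte 0xE7 = 11100111 → 3-byte char #8 = E7 88 B9.
Offset 24: leading byte 0xE0 = 11100000 → 3-byte char #9 = E0 B8 83.
Offset 27: leading byte 0xF1 = 11110001 → 4-byte char #10 = F1 A4 8B A1.
Leading byte 0xF1 = 11110001 matches 11110xxx → 4-byte sequence.
Byte 1: 0xF1 = 11110001, payload 001 (3 bits).
Byte 2: 0xA4 = 10100100 (10xxxxxx ✓), payload 100100.
Byte 3: 0x8B = 10001011 (10xxxxxx ✓), payload 001011.
Byte 4: 0xA1 = 10100001 (10xxxxxx ✓), payload 100001.
Concatenate: 001100100001011100001 = 0x642E1 (21 bits → U+642E1).

U+642E1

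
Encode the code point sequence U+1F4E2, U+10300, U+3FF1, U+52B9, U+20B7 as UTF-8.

F0 9F 93 A2 F0 90 8C 80 E3 BF B1 E5 8A B9 E2 82 B7

U+1F4E2: 4-byte form → F0 9F 93 A2.
U+10300: 4-byte form → F0 90 8C 80.
U+3FF1: 3-byte form → E3 BF B1.
U+52B9: 3-byte form → E5 8A B9.
U+20B7: 3-byte form → E2 82 B7.
Concatenated (17 bytes): F0 9F 93 A2 F0 90 8C 80 E3 BF B1 E5 8A B9 E2 82 B7.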